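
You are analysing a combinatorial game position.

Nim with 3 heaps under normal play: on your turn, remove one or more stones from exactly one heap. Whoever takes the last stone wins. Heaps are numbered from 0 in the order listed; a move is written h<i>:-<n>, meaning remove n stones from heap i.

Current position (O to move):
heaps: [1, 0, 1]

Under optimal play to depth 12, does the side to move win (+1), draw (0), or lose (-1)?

value((1,0,1), O) = -1

ply 1, O at (1,0,1) | h0:-1=-1→(0,0,1)*; h2:-1=-1→(1,0,0)
ply 2, X at (0,0,1) | h2:-1=+1→(0,0,0)*
ply 3: (0,0,0) is terminal -1 (O); from (1,0,1) depth 12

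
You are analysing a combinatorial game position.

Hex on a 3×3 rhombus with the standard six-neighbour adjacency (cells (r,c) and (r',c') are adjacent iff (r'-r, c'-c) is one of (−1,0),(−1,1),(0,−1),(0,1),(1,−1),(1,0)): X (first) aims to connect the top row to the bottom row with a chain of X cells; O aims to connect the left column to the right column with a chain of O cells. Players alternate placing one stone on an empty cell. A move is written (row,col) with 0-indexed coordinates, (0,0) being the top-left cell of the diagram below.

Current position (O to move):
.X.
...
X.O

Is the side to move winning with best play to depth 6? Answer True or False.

ply 1, O at .X./.../X.O | (0,0)=-1→OX./.../X.O*; (0,2)=-1→.XO/.../X.O; (1,0)=-1→.X./O../X.O; (1,1)=-1→.X./.O./X.O; (1,2)=-1→.X./..O/X.O; (2,1)=-1→.X./.../XOO
ply 2, X at OX./.../X.O | (0,2)=+1→OXX/.../X.O*; (1,0)=+1→OX./X../X.O; (1,1)=+1→OX./.X./X.O; (1,2)=+1→OX./..X/X.O; (2,1)=+1→OX./.../XXO
ply 3, O at OXX/.../X.O | (1,0)=-1→OXX/O../X.O*; (1,1)=-1→OXX/.O./X.O; (1,2)=-1→OXX/..O/X.O; (2,1)=-1→OXX/.../XOO
ply 4, X at OXX/O../X.O | (1,1)=+1→OXX/OX./X.O*; (1,2)=+1→OXX/O.X/X.O; (2,1)=+1→OXX/O../XXO
ply 5: OXX/OX./X.O is terminal -1 (O); from .X./.../X.O depth 6

O winning at [.X./.../X.O]: False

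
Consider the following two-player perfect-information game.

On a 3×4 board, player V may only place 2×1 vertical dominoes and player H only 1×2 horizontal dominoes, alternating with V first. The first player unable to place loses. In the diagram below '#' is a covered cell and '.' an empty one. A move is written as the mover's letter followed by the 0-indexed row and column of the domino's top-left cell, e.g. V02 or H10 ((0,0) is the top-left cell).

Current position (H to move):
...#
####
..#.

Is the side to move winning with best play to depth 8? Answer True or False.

H winning at [...#/####/..#.]: True

[...#/####/..#.] H move#1: H00:+1/##.#/####/..#.*, H01:+1/.###/####/..#., H20:+1/...#/####/###.
[##.#/####/..#.] end (terminal -1, V#2); searched ...#/####/..#. to 8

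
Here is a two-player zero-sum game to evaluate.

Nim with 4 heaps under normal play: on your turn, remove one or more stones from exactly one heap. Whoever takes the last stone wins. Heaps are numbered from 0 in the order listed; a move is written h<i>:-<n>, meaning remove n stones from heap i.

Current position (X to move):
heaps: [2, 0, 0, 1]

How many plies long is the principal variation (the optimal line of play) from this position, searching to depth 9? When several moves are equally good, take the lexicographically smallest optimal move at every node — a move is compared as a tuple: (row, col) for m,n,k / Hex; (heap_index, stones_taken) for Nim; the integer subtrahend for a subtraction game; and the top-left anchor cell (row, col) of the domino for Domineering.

p1 X@[(2,0,0,1)]: h0:-1[(1,0,0,1)]+1* h0:-2[(0,0,0,1)]-1 h3:-1[(2,0,0,0)]-1
p2 O@[(1,0,0,1)]: h0:-1[(0,0,0,1)]-1* h3:-1[(1,0,0,0)]-1
p3 X@[(0,0,0,1)]: h3:-1[(0,0,0,0)]+1*
p4 O@[(0,0,0,0)] terminal -1; root [(2,0,0,1)] d9

PV length from [(2,0,0,1)]: 3 plies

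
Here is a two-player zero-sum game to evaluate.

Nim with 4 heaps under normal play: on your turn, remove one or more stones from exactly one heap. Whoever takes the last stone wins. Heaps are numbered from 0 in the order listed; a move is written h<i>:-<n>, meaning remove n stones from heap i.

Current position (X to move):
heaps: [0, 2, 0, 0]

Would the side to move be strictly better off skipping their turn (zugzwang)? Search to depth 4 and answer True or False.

zugzwang((0,2,0,0), X) = False

p1 X@[(0,2,0,0)]: h1:-1[(0,1,0,0)]-1 h1:-2[(0,0,0,0)]+1*
p2 O@[(0,0,0,0)] terminal -1; root [(0,2,0,0)] d4
pass branch (O moves first from the same position):
  | p1 O@[(0,2,0,0)]: h1:-1[(0,1,0,0)]-1 h1:-2[(0,0,0,0)]+1*
  | p2 X@[(0,0,0,0)] terminal -1; root [(0,2,0,0)] d4
X moving scores +1; X passing scores -1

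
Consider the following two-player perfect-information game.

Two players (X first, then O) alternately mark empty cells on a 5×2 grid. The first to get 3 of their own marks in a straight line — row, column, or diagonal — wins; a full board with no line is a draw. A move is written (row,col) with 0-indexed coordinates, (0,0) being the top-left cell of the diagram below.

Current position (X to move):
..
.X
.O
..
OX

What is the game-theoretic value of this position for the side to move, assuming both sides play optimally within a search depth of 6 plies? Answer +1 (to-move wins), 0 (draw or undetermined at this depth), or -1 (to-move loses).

p1 X@[../.X/.O/../OX]: (0,0)[X./.X/.O/../OX]+0* (0,1)[.X/.X/.O/../OX]+0 (1,0)[../XX/.O/../OX]+0 (2,0)[../.X/XO/../OX]+0 (3,0)[../.X/.O/X./OX]+0 (3,1)[../.X/.O/.X/OX]+0
p2 O@[X./.X/.O/../OX]: (0,1)[XO/.X/.O/../OX]+0* (1,0)[X./OX/.O/../OX]+0 (2,0)[X./.X/OO/../OX]+0 (3,0)[X./.X/.O/O./OX]+0 (3,1)[X./.X/.O/.O/OX]+0
p3 X@[XO/.X/.O/../OX]: (1,0)[XO/XX/.O/../OX]+0* (2,0)[XO/.X/XO/../OX]+0 (3,0)[XO/.X/.O/X./OX]+0 (3,1)[XO/.X/.O/.X/OX]+0
p4 O@[XO/XX/.O/../OX]: (2,0)[XO/XX/OO/../OX]+0* (3,0)[XO/XX/.O/O./OX]-1 (3,1)[XO/XX/.O/.O/OX]-1
p5 X@[XO/XX/OO/../OX]: (3,0)[XO/XX/OO/X./OX]+0* (3,1)[XO/XX/OO/.X/OX]-1
p6 O@[XO/XX/OO/X./OX]: (3,1)[XO/XX/OO/XO/OX]+0*
p7 X@[XO/XX/OO/XO/OX] terminal +0; root [../.X/.O/../OX] d6

value(../.X/.O/../OX, X) = 0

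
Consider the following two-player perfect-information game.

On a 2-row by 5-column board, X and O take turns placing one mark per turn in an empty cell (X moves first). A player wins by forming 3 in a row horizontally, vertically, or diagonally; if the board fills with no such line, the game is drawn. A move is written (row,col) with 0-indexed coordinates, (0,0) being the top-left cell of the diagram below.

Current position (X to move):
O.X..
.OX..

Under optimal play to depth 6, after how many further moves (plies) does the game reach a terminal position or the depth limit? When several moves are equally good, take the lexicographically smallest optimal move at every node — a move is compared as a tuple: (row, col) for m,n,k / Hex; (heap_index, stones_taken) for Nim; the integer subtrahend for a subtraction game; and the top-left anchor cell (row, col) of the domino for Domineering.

PV length from [O.X../.OX..]: 3 plies

ply 1, X at O.X../.OX.. | (0,1)=+0→OXX../.OX..; (0,3)=+1→O.XX./.OX..*; (0,4)=+0→O.X.X/.OX..; (1,0)=+0→O.X../XOX..; (1,3)=+1→O.X../.OXX.; (1,4)=+1→O.X../.OX.X
ply 2, O at O.XX./.OX.. | (0,1)=-1→OOXX./.OX..*; (0,4)=-1→O.XXO/.OX..; (1,0)=-1→O.XX./OOX..; (1,3)=-1→O.XX./.OXO.; (1,4)=-1→O.XX./.OX.O
ply 3, X at OOXX./.OX.. | (0,4)=+1→OOXXX/.OX..*; (1,0)=+0→OOXX./XOX..; (1,3)=+1→OOXX./.OXX.; (1,4)=+1→OOXX./.OX.X
ply 4: OOXXX/.OX.. is terminal -1 (O); from O.X../.OX.. depth 6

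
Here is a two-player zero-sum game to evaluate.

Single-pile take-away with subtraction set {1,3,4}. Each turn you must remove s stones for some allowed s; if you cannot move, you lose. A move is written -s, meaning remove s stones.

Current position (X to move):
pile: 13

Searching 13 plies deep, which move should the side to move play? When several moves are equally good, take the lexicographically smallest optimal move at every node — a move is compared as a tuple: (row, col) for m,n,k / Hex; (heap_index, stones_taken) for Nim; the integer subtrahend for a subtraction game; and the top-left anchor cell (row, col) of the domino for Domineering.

X's best at [13]: -4

ply 1, X at 13 | -1=-1→12; -3=-1→10; -4=+1→9*
ply 2, O at 9 | -1=-1→8*; -3=-1→6; -4=-1→5
ply 3, X at 8 | -1=+1→7*; -3=-1→5; -4=-1→4
ply 4, O at 7 | -1=-1→6*; -3=-1→4; -4=-1→3
ply 5, X at 6 | -1=-1→5; -3=-1→3; -4=+1→2*
ply 6, O at 2 | -1=-1→1*
ply 7, X at 1 | -1=+1→0*
ply 8: 0 is terminal -1 (O); from 13 depth 13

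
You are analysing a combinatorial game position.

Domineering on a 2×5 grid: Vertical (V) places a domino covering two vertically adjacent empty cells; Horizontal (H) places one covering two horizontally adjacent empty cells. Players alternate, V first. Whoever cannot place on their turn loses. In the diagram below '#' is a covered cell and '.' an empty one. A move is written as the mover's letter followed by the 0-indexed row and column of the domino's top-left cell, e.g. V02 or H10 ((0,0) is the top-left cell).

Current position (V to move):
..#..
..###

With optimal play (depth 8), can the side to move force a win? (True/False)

V winning at [..#../..###]: True

ply 1, V at ..#../..### | V00=+1→#.#../#.###*; V01=+1→.##../.####
ply 2, H at #.#../#.### | H03=-1→#.###/#.###*
ply 3, V at #.###/#.### | V01=+1→#####/#####*
ply 4: #####/##### is terminal -1 (H); from ..#../..### depth 8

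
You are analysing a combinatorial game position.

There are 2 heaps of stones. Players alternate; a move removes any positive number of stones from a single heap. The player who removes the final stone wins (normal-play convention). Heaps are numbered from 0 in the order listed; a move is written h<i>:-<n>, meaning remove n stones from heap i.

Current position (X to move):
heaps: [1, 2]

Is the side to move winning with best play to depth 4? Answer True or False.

X winning at [(1,2)]: True

ply 1, X at (1,2) | h0:-1=-1→(0,2); h1:-1=+1→(1,1)*; h1:-2=-1→(1,0)
ply 2, O at (1,1) | h0:-1=-1→(0,1)*; h1:-1=-1→(1,0)
ply 3, X at (0,1) | h1:-1=+1→(0,0)*
ply 4: (0,0) is terminal -1 (O); from (1,2) depth 4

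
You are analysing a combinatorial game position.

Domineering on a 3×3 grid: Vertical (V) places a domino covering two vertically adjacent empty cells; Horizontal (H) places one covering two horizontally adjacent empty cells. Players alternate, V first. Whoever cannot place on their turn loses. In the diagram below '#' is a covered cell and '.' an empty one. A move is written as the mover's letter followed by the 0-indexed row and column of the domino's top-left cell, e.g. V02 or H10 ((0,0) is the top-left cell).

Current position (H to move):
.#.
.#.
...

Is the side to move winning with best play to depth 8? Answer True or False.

ply 1, H at .#./.#./... | H20=-1→.#./.#./##.*; H21=-1→.#./.#./.##
ply 2, V at .#./.#./##. | V00=+1→##./##./##.*; V02=+1→.##/.##/##.; V12=+1→.#./.##/###
ply 3: ##./##./##. is terminal -1 (H); from .#./.#./... depth 8

H winning at [.#./.#./...]: False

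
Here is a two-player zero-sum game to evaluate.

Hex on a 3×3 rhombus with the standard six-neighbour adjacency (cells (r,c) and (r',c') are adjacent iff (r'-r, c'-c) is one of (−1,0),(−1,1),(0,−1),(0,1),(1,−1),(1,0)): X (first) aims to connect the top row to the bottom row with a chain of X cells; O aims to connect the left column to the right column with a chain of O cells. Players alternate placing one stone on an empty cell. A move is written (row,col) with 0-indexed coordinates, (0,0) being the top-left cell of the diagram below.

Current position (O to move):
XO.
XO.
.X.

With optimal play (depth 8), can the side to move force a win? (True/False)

[XO./XO./.X.] O move#1: (0,2):-1/XOO/XO./.X., (1,2):-1/XO./XOO/.X., (2,0):+1/XO./XO./OX.*, (2,2):-1/XO./XO./.XO
[XO./XO./OX.] X move#2: (0,2):-1/XOX/XO./OX.*, (1,2):-1/XO./XOX/OX., (2,2):-1/XO./XO./OXX
[XOX/XO./OX.] O move#3: (1,2):+1/XOX/XOO/OX.*, (2,2):-1/XOX/XO./OXO
[XOX/XOO/OX.] end (terminal -1, X#4); searched XO./XO./.X. to 8

O winning at [XO./XO./.X.]: True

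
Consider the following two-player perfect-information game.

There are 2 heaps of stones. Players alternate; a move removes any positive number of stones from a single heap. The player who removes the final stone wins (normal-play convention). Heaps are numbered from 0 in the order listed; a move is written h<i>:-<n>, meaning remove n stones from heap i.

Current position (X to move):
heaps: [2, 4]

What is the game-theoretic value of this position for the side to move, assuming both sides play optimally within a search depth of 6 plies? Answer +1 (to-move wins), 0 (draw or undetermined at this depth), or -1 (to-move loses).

ply 1, X at (2,4) | h0:-1=-1→(1,4); h0:-2=-1→(0,4); h1:-1=-1→(2,3); h1:-2=+1→(2,2)*; h1:-3=-1→(2,1); h1:-4=-1→(2,0)
ply 2, O at (2,2) | h0:-1=-1→(1,2)*; h0:-2=-1→(0,2); h1:-1=-1→(2,1); h1:-2=-1→(2,0)
ply 3, X at (1,2) | h0:-1=-1→(0,2); h1:-1=+1→(1,1)*; h1:-2=-1→(1,0)
ply 4, O at (1,1) | h0:-1=-1→(0,1)*; h1:-1=-1→(1,0)
ply 5, X at (0,1) | h1:-1=+1→(0,0)*
ply 6: (0,0) is terminal -1 (O); from (2,4) depth 6

value((2,4), X) = +1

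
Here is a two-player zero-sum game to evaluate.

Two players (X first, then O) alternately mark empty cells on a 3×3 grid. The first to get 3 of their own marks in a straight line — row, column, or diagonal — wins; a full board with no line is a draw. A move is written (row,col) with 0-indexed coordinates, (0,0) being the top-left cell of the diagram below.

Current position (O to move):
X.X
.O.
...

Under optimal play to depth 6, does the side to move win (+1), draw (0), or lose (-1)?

p1 O@[X.X/.O./...]: (0,1)[XOX/.O./...]+0* (1,0)[X.X/OO./...]-1 (1,2)[X.X/.OO/...]-1 (2,0)[X.X/.O./O..]-1 (2,1)[X.X/.O./.O.]-1 (2,2)[X.X/.O./..O]-1
p2 X@[XOX/.O./...]: (1,0)[XOX/XO./...]-1 (1,2)[XOX/.OX/...]-1 (2,0)[XOX/.O./X..]-1 (2,1)[XOX/.O./.X.]+0* (2,2)[XOX/.O./..X]-1
p3 O@[XOX/.O./.X.]: (1,0)[XOX/OO./.X.]+0* (1,2)[XOX/.OO/.X.]+0 (2,0)[XOX/.O./OX.]+0 (2,2)[XOX/.O./.XO]+0
p4 X@[XOX/OO./.X.]: (1,2)[XOX/OOX/.X.]+0* (2,0)[XOX/OO./XX.]-1 (2,2)[XOX/OO./.XX]-1
p5 O@[XOX/OOX/.X.]: (2,0)[XOX/OOX/OX.]-1 (2,2)[XOX/OOX/.XO]+0*
p6 X@[XOX/OOX/.XO]: (2,0)[XOX/OOX/XXO]+0*
p7 O@[XOX/OOX/XXO] terminal +0; root [X.X/.O./...] d6

value(X.X/.O./..., O) = 0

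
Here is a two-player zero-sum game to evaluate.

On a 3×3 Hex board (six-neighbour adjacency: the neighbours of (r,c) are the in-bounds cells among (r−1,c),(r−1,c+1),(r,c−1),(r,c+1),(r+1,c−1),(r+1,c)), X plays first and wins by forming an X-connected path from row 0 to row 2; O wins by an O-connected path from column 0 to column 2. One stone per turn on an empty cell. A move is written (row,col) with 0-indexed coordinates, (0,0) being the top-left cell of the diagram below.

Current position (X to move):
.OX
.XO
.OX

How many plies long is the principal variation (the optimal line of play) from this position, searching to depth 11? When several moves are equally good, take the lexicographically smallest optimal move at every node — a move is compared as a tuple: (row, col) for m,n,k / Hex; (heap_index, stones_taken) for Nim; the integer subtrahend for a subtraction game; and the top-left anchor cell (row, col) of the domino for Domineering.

PV length from [.OX/.XO/.OX]: 1 ply

ply 1, X at .OX/.XO/.OX | (0,0)=-1→XOX/.XO/.OX; (1,0)=-1→.OX/XXO/.OX; (2,0)=+1→.OX/.XO/XOX*
ply 2: .OX/.XO/XOX is terminal -1 (O); from .OX/.XO/.OX depth 11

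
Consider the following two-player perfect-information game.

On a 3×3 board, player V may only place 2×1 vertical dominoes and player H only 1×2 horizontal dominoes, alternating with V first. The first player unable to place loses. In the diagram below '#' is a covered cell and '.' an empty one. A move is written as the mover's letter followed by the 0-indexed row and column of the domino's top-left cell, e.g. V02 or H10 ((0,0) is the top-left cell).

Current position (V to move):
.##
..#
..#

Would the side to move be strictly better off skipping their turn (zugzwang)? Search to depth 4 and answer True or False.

p1 V@[.##/..#/..#]: V00[###/#.#/..#]-1 V10[.##/#.#/#.#]+1* V11[.##/.##/.##]+1
p2 H@[.##/#.#/#.#] terminal -1; root [.##/..#/..#] d4
pass branch (H moves first from the same position):
  | p1 H@[.##/..#/..#]: H10[.##/###/..#]+1* H20[.##/..#/###]-1
  | p2 V@[.##/###/..#] terminal -1; root [.##/..#/..#] d4
V moving scores +1; V passing scores -1

zugzwang(.##/..#/..#, V) = False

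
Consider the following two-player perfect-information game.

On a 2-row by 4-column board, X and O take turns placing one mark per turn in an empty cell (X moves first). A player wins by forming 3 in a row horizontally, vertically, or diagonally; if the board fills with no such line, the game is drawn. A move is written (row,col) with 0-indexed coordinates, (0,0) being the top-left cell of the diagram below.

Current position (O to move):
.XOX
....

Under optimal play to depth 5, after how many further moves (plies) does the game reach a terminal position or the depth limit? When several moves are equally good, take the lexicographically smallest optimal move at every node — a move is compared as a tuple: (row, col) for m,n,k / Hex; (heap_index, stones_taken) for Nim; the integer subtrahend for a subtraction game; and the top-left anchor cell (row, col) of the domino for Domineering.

PV length from [.XOX/....]: 5 plies

p1 O@[.XOX/....]: (0,0)[OXOX/....]+0* (1,0)[.XOX/O...]+0 (1,1)[.XOX/.O..]+0 (1,2)[.XOX/..O.]+0 (1,3)[.XOX/...O]+0
p2 X@[OXOX/....]: (1,0)[OXOX/X...]+0* (1,1)[OXOX/.X..]+0 (1,2)[OXOX/..X.]+0 (1,3)[OXOX/...X]+0
p3 O@[OXOX/X...]: (1,1)[OXOX/XO..]+0* (1,2)[OXOX/X.O.]+0 (1,3)[OXOX/X..O]+0
p4 X@[OXOX/XO..]: (1,2)[OXOX/XOX.]+0* (1,3)[OXOX/XO.X]+0
p5 O@[OXOX/XOX.]: (1,3)[OXOX/XOXO]+0*
p6 X@[OXOX/XOXO] terminal +0; root [.XOX/....] d5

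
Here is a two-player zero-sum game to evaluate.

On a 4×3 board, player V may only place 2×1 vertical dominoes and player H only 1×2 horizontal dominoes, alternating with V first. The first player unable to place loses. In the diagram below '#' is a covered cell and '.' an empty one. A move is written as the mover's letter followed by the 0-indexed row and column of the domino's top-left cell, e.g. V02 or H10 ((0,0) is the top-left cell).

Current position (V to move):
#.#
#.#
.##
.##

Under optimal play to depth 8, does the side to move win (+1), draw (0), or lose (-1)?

ply 1, V at #.#/#.#/.##/.## | V01=+1→###/###/.##/.##*; V20=+1→#.#/#.#/###/###
ply 2: ###/###/.##/.## is terminal -1 (H); from #.#/#.#/.##/.## depth 8

value(#.#/#.#/.##/.##, V) = +1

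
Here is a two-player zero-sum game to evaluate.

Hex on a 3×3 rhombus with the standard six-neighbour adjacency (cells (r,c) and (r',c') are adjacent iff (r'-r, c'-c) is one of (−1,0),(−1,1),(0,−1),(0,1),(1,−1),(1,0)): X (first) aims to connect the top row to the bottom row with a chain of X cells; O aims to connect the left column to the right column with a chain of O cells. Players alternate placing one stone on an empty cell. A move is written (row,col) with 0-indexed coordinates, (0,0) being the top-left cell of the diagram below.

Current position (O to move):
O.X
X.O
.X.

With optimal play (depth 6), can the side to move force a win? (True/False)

O winning at [O.X/X.O/.X.]: True

p1 O@[O.X/X.O/.X.]: (0,1)[OOX/X.O/.X.]-1 (1,1)[O.X/XOO/.X.]+1* (2,0)[O.X/X.O/OX.]-1 (2,2)[O.X/X.O/.XO]-1
p2 X@[O.X/XOO/.X.]: (0,1)[OXX/XOO/.X.]-1* (2,0)[O.X/XOO/XX.]-1 (2,2)[O.X/XOO/.XX]-1
p3 O@[OXX/XOO/.X.]: (2,0)[OXX/XOO/OX.]+1* (2,2)[OXX/XOO/.XO]-1
p4 X@[OXX/XOO/OX.] terminal -1; root [O.X/X.O/.X.] d6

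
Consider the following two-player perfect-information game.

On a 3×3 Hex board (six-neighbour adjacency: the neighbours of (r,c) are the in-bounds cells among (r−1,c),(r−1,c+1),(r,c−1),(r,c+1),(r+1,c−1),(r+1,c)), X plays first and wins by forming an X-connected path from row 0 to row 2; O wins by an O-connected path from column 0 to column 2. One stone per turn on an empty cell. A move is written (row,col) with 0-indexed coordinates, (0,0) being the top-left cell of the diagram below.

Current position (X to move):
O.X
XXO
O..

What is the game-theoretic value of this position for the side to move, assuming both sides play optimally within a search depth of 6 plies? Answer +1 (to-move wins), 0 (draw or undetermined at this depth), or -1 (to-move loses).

value(O.X/XXO/O.., X) = +1

ply 1, X at O.X/XXO/O.. | (0,1)=-1→OXX/XXO/O..; (2,1)=+1→O.X/XXO/OX.*; (2,2)=-1→O.X/XXO/O.X
ply 2: O.X/XXO/OX. is terminal -1 (O); from O.X/XXO/O.. depth 6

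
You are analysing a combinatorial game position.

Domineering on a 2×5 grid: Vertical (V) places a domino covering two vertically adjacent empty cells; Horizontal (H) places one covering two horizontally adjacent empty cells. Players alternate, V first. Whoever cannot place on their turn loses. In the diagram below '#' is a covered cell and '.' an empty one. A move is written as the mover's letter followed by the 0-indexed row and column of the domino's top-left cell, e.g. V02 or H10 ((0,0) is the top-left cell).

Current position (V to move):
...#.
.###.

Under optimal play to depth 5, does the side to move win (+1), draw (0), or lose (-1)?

value(...#./.###., V) = +1

p1 V@[...#./.###.]: V00[#..#./####.]+1* V04[...##/.####]-1
p2 H@[#..#./####.]: H01[####./####.]-1*
p3 V@[####./####.]: V04[#####/#####]+1*
p4 H@[#####/#####] terminal -1; root [...#./.###.] d5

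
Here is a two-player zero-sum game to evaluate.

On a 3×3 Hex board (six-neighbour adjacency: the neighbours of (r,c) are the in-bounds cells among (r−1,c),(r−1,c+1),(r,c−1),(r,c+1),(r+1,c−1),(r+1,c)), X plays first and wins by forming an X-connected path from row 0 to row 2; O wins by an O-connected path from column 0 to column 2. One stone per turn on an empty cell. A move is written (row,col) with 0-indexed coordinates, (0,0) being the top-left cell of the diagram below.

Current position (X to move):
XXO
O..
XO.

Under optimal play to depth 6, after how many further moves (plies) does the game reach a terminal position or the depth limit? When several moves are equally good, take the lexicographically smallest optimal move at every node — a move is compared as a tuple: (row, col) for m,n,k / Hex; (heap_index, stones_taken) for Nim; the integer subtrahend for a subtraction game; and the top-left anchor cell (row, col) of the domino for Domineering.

ply 1, X at XXO/O../XO. | (1,1)=+1→XXO/OX./XO.*; (1,2)=-1→XXO/O.X/XO.; (2,2)=-1→XXO/O../XOX
ply 2: XXO/OX./XO. is terminal -1 (O); from XXO/O../XO. depth 6

PV length from [XXO/O../XO.]: 1 ply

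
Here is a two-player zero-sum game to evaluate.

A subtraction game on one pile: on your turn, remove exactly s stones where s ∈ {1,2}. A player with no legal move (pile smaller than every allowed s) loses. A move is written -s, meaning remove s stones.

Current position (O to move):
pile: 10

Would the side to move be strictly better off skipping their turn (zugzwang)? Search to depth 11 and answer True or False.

zugzwang(10, O) = False

ply 1, O at 10 | -1=+1→9*; -2=-1→8
ply 2, X at 9 | -1=-1→8*; -2=-1→7
ply 3, O at 8 | -1=-1→7; -2=+1→6*
ply 4, X at 6 | -1=-1→5*; -2=-1→4
ply 5, O at 5 | -1=-1→4; -2=+1→3*
ply 6, X at 3 | -1=-1→2*; -2=-1→1
ply 7, O at 2 | -1=-1→1; -2=+1→0*
ply 8: 0 is terminal -1 (X); from 10 depth 11
pass branch (X moves first from the same position):
  | ply 1, X at 10 | -1=+1→9*; -2=-1→8
  | ply 2, O at 9 | -1=-1→8*; -2=-1→7
  | ply 3, X at 8 | -1=-1→7; -2=+1→6*
  | ply 4, O at 6 | -1=-1→5*; -2=-1→4
  | ply 5, X at 5 | -1=-1→4; -2=+1→3*
  | ply 6, O at 3 | -1=-1→2*; -2=-1→1
  | ply 7, X at 2 | -1=-1→1; -2=+1→0*
  | ply 8: 0 is terminal -1 (O); from 10 depth 11
O moving scores +1; O passing scores -1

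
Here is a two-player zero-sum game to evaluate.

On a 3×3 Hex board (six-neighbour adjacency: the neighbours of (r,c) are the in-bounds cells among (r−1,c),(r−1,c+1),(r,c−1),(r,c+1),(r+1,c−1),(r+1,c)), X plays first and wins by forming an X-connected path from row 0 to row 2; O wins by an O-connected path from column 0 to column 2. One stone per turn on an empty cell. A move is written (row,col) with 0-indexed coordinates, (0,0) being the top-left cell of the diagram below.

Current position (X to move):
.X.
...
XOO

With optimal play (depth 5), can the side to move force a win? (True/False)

X winning at [.X./.../XOO]: True

[.X./.../XOO] X move#1: (0,0):+1/XX./.../XOO*, (0,2):+1/.XX/.../XOO, (1,0):+1/.X./X../XOO, (1,1):+1/.X./.X./XOO, (1,2):+1/.X./..X/XOO
[XX./.../XOO] O move#2: (0,2):-1/XXO/.../XOO*, (1,0):-1/XX./O../XOO, (1,1):-1/XX./.O./XOO, (1,2):-1/XX./..O/XOO
[XXO/.../XOO] X move#3: (1,0):+1/XXO/X../XOO*, (1,1):+1/XXO/.X./XOO, (1,2):+1/XXO/..X/XOO
[XXO/X../XOO] end (terminal -1, O#4); searched .X./.../XOO to 5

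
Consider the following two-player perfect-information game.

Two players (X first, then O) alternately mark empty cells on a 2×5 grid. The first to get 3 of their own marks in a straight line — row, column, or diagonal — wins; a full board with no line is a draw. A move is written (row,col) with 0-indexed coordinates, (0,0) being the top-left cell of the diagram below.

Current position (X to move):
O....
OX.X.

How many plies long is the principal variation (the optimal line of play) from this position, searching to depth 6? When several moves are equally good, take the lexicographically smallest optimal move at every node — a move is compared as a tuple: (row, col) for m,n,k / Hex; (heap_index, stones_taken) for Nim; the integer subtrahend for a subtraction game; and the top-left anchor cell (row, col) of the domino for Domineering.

PV length from [O..../OX.X.]: 5 plies

[O..../OX.X.] X move#1: (0,1):+0/OX.../OX.X., (0,2):+1/O.X../OX.X.*, (0,3):+1/O..X./OX.X., (0,4):+0/O...X/OX.X., (1,2):+1/O..../OXXX., (1,4):+0/O..../OX.XX
[O.X../OX.X.] O move#2: (0,1):-1/OOX../OX.X.*, (0,3):-1/O.XO./OX.X., (0,4):-1/O.X.O/OX.X., (1,2):-1/O.X../OXOX., (1,4):-1/O.X../OX.XO
[OOX../OX.X.] X move#3: (0,3):+1/OOXX./OX.X.*, (0,4):+1/OOX.X/OX.X., (1,2):+1/OOX../OXXX., (1,4):+0/OOX../OX.XX
[OOXX./OX.X.] O move#4: (0,4):-1/OOXXO/OX.X.*, (1,2):-1/OOXX./OXOX., (1,4):-1/OOXX./OX.XO
[OOXXO/OX.X.] X move#5: (1,2):+1/OOXXO/OXXX.*, (1,4):+0/OOXXO/OX.XX
[OOXXO/OXXX.] end (terminal -1, O#6); searched O..../OX.X. to 6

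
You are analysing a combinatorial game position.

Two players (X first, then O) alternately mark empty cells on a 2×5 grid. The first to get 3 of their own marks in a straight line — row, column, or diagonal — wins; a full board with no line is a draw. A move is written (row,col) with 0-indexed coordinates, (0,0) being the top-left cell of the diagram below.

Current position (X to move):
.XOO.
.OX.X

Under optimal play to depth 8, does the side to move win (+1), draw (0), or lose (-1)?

p1 X@[.XOO./.OX.X]: (0,0)[XXOO./.OX.X]-1 (0,4)[.XOOX/.OX.X]+0 (1,0)[.XOO./XOX.X]-1 (1,3)[.XOO./.OXXX]+1*
p2 O@[.XOO./.OXXX] terminal -1; root [.XOO./.OX.X] d8

value(.XOO./.OX.X, X) = +1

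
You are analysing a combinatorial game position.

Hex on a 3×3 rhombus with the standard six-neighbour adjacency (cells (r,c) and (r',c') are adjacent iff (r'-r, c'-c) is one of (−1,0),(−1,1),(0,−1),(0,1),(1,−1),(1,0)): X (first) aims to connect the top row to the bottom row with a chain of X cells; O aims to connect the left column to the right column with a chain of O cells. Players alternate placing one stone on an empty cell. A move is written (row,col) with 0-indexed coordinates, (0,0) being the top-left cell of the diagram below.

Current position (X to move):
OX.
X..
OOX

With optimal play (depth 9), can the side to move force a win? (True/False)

X winning at [OX./X../OOX]: True

ply 1, X at OX./X../OOX | (0,2)=-1→OXX/X../OOX; (1,1)=-1→OX./XX./OOX; (1,2)=+1→OX./X.X/OOX*
ply 2, O at OX./X.X/OOX | (0,2)=-1→OXO/X.X/OOX*; (1,1)=-1→OX./XOX/OOX
ply 3, X at OXO/X.X/OOX | (1,1)=+1→OXO/XXX/OOX*
ply 4: OXO/XXX/OOX is terminal -1 (O); from OX./X../OOX depth 9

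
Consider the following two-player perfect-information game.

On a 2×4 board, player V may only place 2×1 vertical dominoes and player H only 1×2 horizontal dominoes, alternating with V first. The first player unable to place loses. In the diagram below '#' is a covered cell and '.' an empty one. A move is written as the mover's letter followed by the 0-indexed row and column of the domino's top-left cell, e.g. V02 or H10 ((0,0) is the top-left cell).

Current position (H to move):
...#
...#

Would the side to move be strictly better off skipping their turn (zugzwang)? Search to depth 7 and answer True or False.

zugzwang(...#/...#, H) = False

[...#/...#] H move#1: H00:+1/##.#/...#*, H01:+1/.###/...#, H10:+1/...#/##.#, H11:+1/...#/.###
[##.#/...#] V move#2: V02:-1/####/..##*
[####/..##] H move#3: H10:+1/####/####*
[####/####] end (terminal -1, V#4); searched ...#/...# to 7
suppose H passes — search the same position with V to move:
pass> [...#/...#] V move#1: V00:-1/#..#/#..#, V01:+1/.#.#/.#.#*, V02:-1/..##/..##
pass> [.#.#/.#.#] end (terminal -1, H#2); searched ...#/...# to 7
for H: play +1, pass -1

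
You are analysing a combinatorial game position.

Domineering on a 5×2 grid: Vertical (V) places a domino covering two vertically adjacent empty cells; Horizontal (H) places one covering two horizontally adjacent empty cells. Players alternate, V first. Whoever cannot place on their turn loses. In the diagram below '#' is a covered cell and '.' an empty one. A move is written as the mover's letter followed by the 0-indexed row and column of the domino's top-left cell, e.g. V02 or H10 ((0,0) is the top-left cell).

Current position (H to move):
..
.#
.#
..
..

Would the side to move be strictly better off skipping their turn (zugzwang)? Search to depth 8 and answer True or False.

zugzwang(../.#/.#/../.., H) = False

[../.#/.#/../..] H move#1: H00:-1/##/.#/.#/../.., H30:+1/../.#/.#/##/..*, H40:+1/../.#/.#/../##
[../.#/.#/##/..] V move#2: V00:-1/#./##/.#/##/..*, V10:-1/../##/##/##/..
[#./##/.#/##/..] H move#3: H40:+1/#./##/.#/##/##*
[#./##/.#/##/##] end (terminal -1, V#4); searched ../.#/.#/../.. to 8
if H skipped the turn, V would face:
~ [../.#/.#/../..] V move#1: V00:-1/#./##/.#/../.., V10:-1/../##/##/../.., V20:+1/../.#/##/#./..*, V30:+1/../.#/.#/#./#., V31:+1/../.#/.#/.#/.#
~ [../.#/##/#./..] H move#2: H00:-1/##/.#/##/#./..*, H40:-1/../.#/##/#./##
~ [##/.#/##/#./..] V move#3: V31:+1/##/.#/##/##/.#*
~ [##/.#/##/##/.#] end (terminal -1, H#4); searched ../.#/.#/../.. to 8
compare (H): move=+1 vs pass=-1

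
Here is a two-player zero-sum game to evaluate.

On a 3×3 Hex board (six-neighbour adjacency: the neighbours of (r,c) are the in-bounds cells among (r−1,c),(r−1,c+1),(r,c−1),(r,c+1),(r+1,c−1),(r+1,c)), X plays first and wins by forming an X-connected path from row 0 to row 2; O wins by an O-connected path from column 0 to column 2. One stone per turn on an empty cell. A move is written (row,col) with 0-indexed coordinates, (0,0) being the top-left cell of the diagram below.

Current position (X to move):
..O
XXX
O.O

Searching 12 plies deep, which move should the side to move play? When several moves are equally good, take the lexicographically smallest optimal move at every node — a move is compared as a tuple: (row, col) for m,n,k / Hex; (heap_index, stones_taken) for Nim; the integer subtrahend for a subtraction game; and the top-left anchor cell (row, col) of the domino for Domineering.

p1 X@[..O/XXX/O.O]: (0,0)[X.O/XXX/O.O]-1 (0,1)[.XO/XXX/O.O]-1 (2,1)[..O/XXX/OXO]+1*
p2 O@[..O/XXX/OXO]: (0,0)[O.O/XXX/OXO]-1* (0,1)[.OO/XXX/OXO]-1
p3 X@[O.O/XXX/OXO]: (0,1)[OXO/XXX/OXO]+1*
p4 O@[OXO/XXX/OXO] terminal -1; root [..O/XXX/O.O] d12

X's best at [..O/XXX/O.O]: (2,1)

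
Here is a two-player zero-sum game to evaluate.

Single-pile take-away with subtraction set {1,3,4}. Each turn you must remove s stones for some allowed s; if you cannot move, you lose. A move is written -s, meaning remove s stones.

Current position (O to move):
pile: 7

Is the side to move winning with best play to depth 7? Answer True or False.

p1 O@[7]: -1[6]-1* -3[4]-1 -4[3]-1
p2 X@[6]: -1[5]-1 -3[3]-1 -4[2]+1*
p3 O@[2]: -1[1]-1*
p4 X@[1]: -1[0]+1*
p5 O@[0] terminal -1; root [7] d7

O winning at [7]: False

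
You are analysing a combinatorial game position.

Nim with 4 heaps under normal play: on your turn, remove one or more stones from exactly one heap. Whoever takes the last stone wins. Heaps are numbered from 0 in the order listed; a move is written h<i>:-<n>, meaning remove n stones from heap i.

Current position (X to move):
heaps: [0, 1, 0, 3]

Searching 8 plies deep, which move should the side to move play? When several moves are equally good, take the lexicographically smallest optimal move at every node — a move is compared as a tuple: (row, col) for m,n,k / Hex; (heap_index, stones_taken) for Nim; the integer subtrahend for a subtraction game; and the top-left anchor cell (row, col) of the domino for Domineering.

X's best at [(0,1,0,3)]: h3:-2

[(0,1,0,3)] X move#1: h1:-1:-1/(0,0,0,3), h3:-1:-1/(0,1,0,2), h3:-2:+1/(0,1,0,1)*, h3:-3:-1/(0,1,0,0)
[(0,1,0,1)] O move#2: h1:-1:-1/(0,0,0,1)*, h3:-1:-1/(0,1,0,0)
[(0,0,0,1)] X move#3: h3:-1:+1/(0,0,0,0)*
[(0,0,0,0)] end (terminal -1, O#4); searched (0,1,0,3) to 8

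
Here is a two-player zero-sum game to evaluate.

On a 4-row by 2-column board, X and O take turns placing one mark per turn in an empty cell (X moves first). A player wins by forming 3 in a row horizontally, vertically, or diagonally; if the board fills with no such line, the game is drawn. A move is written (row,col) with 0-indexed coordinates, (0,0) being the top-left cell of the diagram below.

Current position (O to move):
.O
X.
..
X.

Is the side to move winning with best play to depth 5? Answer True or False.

[.O/X./../X.] O move#1: (0,0):-1/OO/X./../X., (1,1):-1/.O/XO/../X., (2,0):+0/.O/X./O./X.*, (2,1):-1/.O/X./.O/X., (3,1):-1/.O/X./../XO
[.O/X./O./X.] X move#2: (0,0):+0/XO/X./O./X.*, (1,1):+0/.O/XX/O./X., (2,1):+0/.O/X./OX/X., (3,1):+0/.O/X./O./XX
[XO/X./O./X.] O move#3: (1,1):+0/XO/XO/O./X.*, (2,1):+0/XO/X./OO/X., (3,1):+0/XO/X./O./XO
[XO/XO/O./X.] X move#4: (2,1):+0/XO/XO/OX/X.*, (3,1):-1/XO/XO/O./XX
[XO/XO/OX/X.] O move#5: (3,1):+0/XO/XO/OX/XO*
[XO/XO/OX/XO] end (terminal +0, X#6); searched .O/X./../X. to 5

O winning at [.O/X./../X.]: False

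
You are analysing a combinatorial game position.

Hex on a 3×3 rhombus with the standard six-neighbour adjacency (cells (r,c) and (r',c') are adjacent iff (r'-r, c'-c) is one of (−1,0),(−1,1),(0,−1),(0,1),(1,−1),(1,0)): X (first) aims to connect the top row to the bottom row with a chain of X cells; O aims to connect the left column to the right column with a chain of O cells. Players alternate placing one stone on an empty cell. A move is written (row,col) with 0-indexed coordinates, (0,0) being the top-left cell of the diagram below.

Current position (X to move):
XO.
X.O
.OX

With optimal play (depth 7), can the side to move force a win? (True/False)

p1 X@[XO./X.O/.OX]: (0,2)[XOX/X.O/.OX]-1 (1,1)[XO./XXO/.OX]-1 (2,0)[XO./X.O/XOX]+1*
p2 O@[XO./X.O/XOX] terminal -1; root [XO./X.O/.OX] d7

X winning at [XO./X.O/.OX]: True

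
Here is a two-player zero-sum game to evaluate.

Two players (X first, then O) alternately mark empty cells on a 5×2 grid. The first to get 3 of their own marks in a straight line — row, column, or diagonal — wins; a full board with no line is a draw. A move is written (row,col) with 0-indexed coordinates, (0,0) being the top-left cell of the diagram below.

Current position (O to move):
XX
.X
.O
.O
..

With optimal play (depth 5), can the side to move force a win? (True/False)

O winning at [XX/.X/.O/.O/..]: True

p1 O@[XX/.X/.O/.O/..]: (1,0)[XX/OX/.O/.O/..]+0 (2,0)[XX/.X/OO/.O/..]+1* (3,0)[XX/.X/.O/OO/..]+1 (4,0)[XX/.X/.O/.O/O.]+0 (4,1)[XX/.X/.O/.O/.O]+1
p2 X@[XX/.X/OO/.O/..]: (1,0)[XX/XX/OO/.O/..]-1* (3,0)[XX/.X/OO/XO/..]-1 (4,0)[XX/.X/OO/.O/X.]-1 (4,1)[XX/.X/OO/.O/.X]-1
p3 O@[XX/XX/OO/.O/..]: (3,0)[XX/XX/OO/OO/..]+1* (4,0)[XX/XX/OO/.O/O.]+1 (4,1)[XX/XX/OO/.O/.O]+1
p4 X@[XX/XX/OO/OO/..]: (4,0)[XX/XX/OO/OO/X.]-1* (4,1)[XX/XX/OO/OO/.X]-1
p5 O@[XX/XX/OO/OO/X.]: (4,1)[XX/XX/OO/OO/XO]+1*
p6 X@[XX/XX/OO/OO/XO] terminal -1; root [XX/.X/.O/.O/..] d5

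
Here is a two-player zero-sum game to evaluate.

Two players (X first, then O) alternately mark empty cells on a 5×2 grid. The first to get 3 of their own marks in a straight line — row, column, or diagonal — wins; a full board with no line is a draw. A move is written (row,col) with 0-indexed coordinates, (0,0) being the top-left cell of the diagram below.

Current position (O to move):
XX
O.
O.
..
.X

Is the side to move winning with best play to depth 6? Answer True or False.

O winning at [XX/O./O./../.X]: True

ply 1, O at XX/O./O./../.X | (1,1)=+0→XX/OO/O./../.X; (2,1)=+0→XX/O./OO/../.X; (3,0)=+1→XX/O./O./O./.X*; (3,1)=+0→XX/O./O./.O/.X; (4,0)=+0→XX/O./O./../OX
ply 2: XX/O./O./O./.X is terminal -1 (X); from XX/O./O./../.X depth 6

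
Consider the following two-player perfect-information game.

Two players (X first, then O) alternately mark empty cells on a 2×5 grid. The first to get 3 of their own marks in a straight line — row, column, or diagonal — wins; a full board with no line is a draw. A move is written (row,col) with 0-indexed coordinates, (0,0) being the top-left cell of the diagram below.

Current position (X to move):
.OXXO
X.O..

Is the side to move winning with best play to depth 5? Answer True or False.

X winning at [.OXXO/X.O..]: False

[.OXXO/X.O..] X move#1: (0,0):-1/XOXXO/X.O.., (1,1):+0/.OXXO/XXO..*, (1,3):+0/.OXXO/X.OX., (1,4):+0/.OXXO/X.O.X
[.OXXO/XXO..] O move#2: (0,0):+0/OOXXO/XXO..*, (1,3):+0/.OXXO/XXOO., (1,4):+0/.OXXO/XXO.O
[OOXXO/XXO..] X move#3: (1,3):+0/OOXXO/XXOX.*, (1,4):+0/OOXXO/XXO.X
[OOXXO/XXOX.] O move#4: (1,4):+0/OOXXO/XXOXO*
[OOXXO/XXOXO] end (terminal +0, X#5); searched .OXXO/X.O.. to 5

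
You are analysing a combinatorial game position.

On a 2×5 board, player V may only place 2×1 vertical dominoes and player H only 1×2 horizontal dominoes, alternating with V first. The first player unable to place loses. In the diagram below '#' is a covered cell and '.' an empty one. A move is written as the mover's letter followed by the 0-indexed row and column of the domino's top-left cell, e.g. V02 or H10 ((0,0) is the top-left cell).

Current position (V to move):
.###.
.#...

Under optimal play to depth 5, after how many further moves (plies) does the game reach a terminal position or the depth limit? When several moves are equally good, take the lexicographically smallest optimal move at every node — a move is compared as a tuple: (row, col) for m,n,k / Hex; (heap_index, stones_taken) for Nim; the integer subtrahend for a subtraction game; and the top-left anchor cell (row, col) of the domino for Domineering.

PV length from [.###./.#...]: 3 plies

p1 V@[.###./.#...]: V00[####./##...]-1 V04[.####/.#..#]+1*
p2 H@[.####/.#..#]: H12[.####/.####]-1*
p3 V@[.####/.####]: V00[#####/#####]+1*
p4 H@[#####/#####] terminal -1; root [.###./.#...] d5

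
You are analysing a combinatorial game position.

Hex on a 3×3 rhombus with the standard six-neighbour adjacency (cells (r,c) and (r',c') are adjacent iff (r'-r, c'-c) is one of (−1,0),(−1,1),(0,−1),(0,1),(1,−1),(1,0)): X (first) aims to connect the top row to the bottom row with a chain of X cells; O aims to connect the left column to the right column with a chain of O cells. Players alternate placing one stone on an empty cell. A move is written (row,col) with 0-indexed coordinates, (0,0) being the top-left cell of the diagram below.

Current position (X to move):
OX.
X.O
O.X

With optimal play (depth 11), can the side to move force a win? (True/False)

X winning at [OX./X.O/O.X]: False

[OX./X.O/O.X] X move#1: (0,2):-1/OXX/X.O/O.X*, (1,1):-1/OX./XXO/O.X, (2,1):-1/OX./X.O/OXX
[OXX/X.O/O.X] O move#2: (1,1):+1/OXX/XOO/O.X*, (2,1):+1/OXX/X.O/OOX
[OXX/XOO/O.X] end (terminal -1, X#3); searched OX./X.O/O.X to 11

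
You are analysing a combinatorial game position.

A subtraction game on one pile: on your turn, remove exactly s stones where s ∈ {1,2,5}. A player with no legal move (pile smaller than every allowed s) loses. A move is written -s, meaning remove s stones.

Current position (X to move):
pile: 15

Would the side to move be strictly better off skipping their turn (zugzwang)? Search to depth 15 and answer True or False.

ply 1, X at 15 | -1=-1→14*; -2=-1→13; -5=-1→10
ply 2, O at 14 | -1=-1→13; -2=+1→12*; -5=+1→9
ply 3, X at 12 | -1=-1→11*; -2=-1→10; -5=-1→7
ply 4, O at 11 | -1=-1→10; -2=+1→9*; -5=+1→6
ply 5, X at 9 | -1=-1→8*; -2=-1→7; -5=-1→4
ply 6, O at 8 | -1=-1→7; -2=+1→6*; -5=+1→3
ply 7, X at 6 | -1=-1→5*; -2=-1→4; -5=-1→1
ply 8, O at 5 | -1=-1→4; -2=+1→3*; -5=+1→0
ply 9, X at 3 | -1=-1→2*; -2=-1→1
ply 10, O at 2 | -1=-1→1; -2=+1→0*
ply 11: 0 is terminal -1 (X); from 15 depth 15
pass branch (O moves first from the same position):
  | ply 1, O at 15 | -1=-1→14*; -2=-1→13; -5=-1→10
  | ply 2, X at 14 | -1=-1→13; -2=+1→12*; -5=+1→9
  | ply 3, O at 12 | -1=-1→11*; -2=-1→10; -5=-1→7
  | ply 4, X at 11 | -1=-1→10; -2=+1→9*; -5=+1→6
  | ply 5, O at 9 | -1=-1→8*; -2=-1→7; -5=-1→4
  | ply 6, X at 8 | -1=-1→7; -2=+1→6*; -5=+1→3
  | ply 7, O at 6 | -1=-1→5*; -2=-1→4; -5=-1→1
  | ply 8, X at 5 | -1=-1→4; -2=+1→3*; -5=+1→0
  | ply 9, O at 3 | -1=-1→2*; -2=-1→1
  | ply 10, X at 2 | -1=-1→1; -2=+1→0*
  | ply 11: 0 is terminal -1 (O); from 15 depth 15
X moving scores -1; X passing scores +1

zugzwang(15, X) = True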